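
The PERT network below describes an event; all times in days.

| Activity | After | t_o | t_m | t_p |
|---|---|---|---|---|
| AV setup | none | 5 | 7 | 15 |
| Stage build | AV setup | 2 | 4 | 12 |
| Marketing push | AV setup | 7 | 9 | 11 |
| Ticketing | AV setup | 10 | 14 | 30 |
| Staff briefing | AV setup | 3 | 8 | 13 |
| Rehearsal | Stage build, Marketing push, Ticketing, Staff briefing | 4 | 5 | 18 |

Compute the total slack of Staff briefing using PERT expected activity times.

8 days

te_AV setup = (5 + 4·7 + 15)/6 = 48/6 = 8
te_Stage build = (2 + 4·4 + 12)/6 = 30/6 = 5
te_Marketing push = (7 + 4·9 + 11)/6 = 54/6 = 9
te_Ticketing = (10 + 4·14 + 30)/6 = 96/6 = 16
te_Staff briefing = (3 + 4·8 + 13)/6 = 48/6 = 8
te_Rehearsal = (4 + 4·5 + 18)/6 = 42/6 = 7

Forward pass:
ES_AV setup = 0; EF_AV setup = 8
ES_Stage build = 8; EF_Stage build = 8+5 = 13
ES_Marketing push = 8; EF_Marketing push = 8+9 = 17
ES_Ticketing = 8; EF_Ticketing = 8+16 = 24
ES_Staff briefing = 8; EF_Staff briefing = 8+8 = 16
ES_Rehearsal = max(EF_Stage build=13, EF_Marketing push=17, EF_Ticketing=24, EF_Staff briefing=16) = 24; EF_Rehearsal = 24+7 = 31
Expected project duration μ = 31 days. Critical path: AV setup → Ticketing → Rehearsal.

Backward pass:
LF_Rehearsal = 31; LS_Rehearsal = 31−7 = 24
LF_Staff briefing = LS_Rehearsal = 24; LS_Staff briefing = 24−8 = 16
LF_Ticketing = LS_Rehearsal = 24; LS_Ticketing = 24−16 = 8
LF_Marketing push = LS_Rehearsal = 24; LS_Marketing push = 24−9 = 15
LF_Stage build = LS_Rehearsal = 24; LS_Stage build = 24−5 = 19
LF_AV setup = min(LS_Stage build=19, LS_Marketing push=15, LS_Ticketing=8, LS_Staff briefing=16) = 8; LS_AV setup = 8−8 = 0
Slack_Staff briefing = LS_Staff briefing − ES_Staff briefing = 16 − 8 = 8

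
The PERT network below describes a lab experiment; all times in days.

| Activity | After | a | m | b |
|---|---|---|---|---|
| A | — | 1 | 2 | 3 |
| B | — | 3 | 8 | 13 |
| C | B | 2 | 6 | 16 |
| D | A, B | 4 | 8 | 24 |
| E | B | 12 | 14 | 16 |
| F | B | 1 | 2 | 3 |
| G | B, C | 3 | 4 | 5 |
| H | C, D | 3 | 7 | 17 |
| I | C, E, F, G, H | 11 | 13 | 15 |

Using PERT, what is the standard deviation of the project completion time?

4.45 days

te_A = (1 + 4·2 + 3)/6 = 12/6 = 2; σ²_A = ((3−1)/6)² = 0.111
te_B = (3 + 4·8 + 13)/6 = 48/6 = 8; σ²_B = ((13−3)/6)² = 2.778
te_C = (2 + 4·6 + 16)/6 = 42/6 = 7; σ²_C = ((16−2)/6)² = 5.444
te_D = (4 + 4·8 + 24)/6 = 60/6 = 10; σ²_D = ((24−4)/6)² = 11.111
te_E = (12 + 4·14 + 16)/6 = 84/6 = 14; σ²_E = ((16−12)/6)² = 0.444
te_F = (1 + 4·2 + 3)/6 = 12/6 = 2; σ²_F = ((3−1)/6)² = 0.111
te_G = (3 + 4·4 + 5)/6 = 24/6 = 4; σ²_G = ((5−3)/6)² = 0.111
te_H = (3 + 4·7 + 17)/6 = 48/6 = 8; σ²_H = ((17−3)/6)² = 5.444
te_I = (11 + 4·13 + 15)/6 = 78/6 = 13; σ²_I = ((15−11)/6)² = 0.444

Forward pass:
ES_A = 0; EF_A = 2
ES_B = 0; EF_B = 8
ES_C = 8; EF_C = 8+7 = 15
ES_D = max(EF_A=2, EF_B=8) = 8; EF_D = 8+10 = 18
ES_E = 8; EF_E = 8+14 = 22
ES_F = 8; EF_F = 8+2 = 10
ES_G = max(EF_B=8, EF_C=15) = 15; EF_G = 15+4 = 19
ES_H = max(EF_C=15, EF_D=18) = 18; EF_H = 18+8 = 26
ES_I = max(EF_C=15, EF_E=22, EF_F=10, EF_G=19, EF_H=26) = 26; EF_I = 26+13 = 39
Expected project duration μ = 39 days. Critical path: B → D → H → I.

Variance along critical path = 2.778 + 11.111 + 5.444 + 0.444 = 19.778
σ = √19.778 = 4.447 days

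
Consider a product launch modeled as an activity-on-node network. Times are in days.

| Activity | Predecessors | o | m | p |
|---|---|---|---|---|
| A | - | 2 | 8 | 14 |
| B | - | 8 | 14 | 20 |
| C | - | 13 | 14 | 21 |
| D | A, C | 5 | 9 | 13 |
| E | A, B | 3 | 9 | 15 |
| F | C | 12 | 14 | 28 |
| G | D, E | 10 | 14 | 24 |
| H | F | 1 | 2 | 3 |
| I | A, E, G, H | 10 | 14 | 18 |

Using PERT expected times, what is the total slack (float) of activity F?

6 days

te_A = (2 + 4·8 + 14)/6 = 48/6 = 8
te_B = (8 + 4·14 + 20)/6 = 84/6 = 14
te_C = (13 + 4·14 + 21)/6 = 90/6 = 15
te_D = (5 + 4·9 + 13)/6 = 54/6 = 9
te_E = (3 + 4·9 + 15)/6 = 54/6 = 9
te_F = (12 + 4·14 + 28)/6 = 96/6 = 16
te_G = (10 + 4·14 + 24)/6 = 90/6 = 15
te_H = (1 + 4·2 + 3)/6 = 12/6 = 2
te_I = (10 + 4·14 + 18)/6 = 84/6 = 14

Forward pass:
ES_A = 0; EF_A = 8
ES_B = 0; EF_B = 14
ES_C = 0; EF_C = 15
ES_D = max(EF_A=8, EF_C=15) = 15; EF_D = 15+9 = 24
ES_E = max(EF_A=8, EF_B=14) = 14; EF_E = 14+9 = 23
ES_F = 15; EF_F = 15+16 = 31
ES_G = max(EF_D=24, EF_E=23) = 24; EF_G = 24+15 = 39
ES_H = 31; EF_H = 31+2 = 33
ES_I = max(EF_A=8, EF_E=23, EF_G=39, EF_H=33) = 39; EF_I = 39+14 = 53
Expected project duration μ = 53 days. Critical path: C → D → G → I.

Backward pass:
LF_I = 53; LS_I = 53−14 = 39
LF_H = LS_I = 39; LS_H = 39−2 = 37
LF_G = LS_I = 39; LS_G = 39−15 = 24
LF_F = LS_H = 37; LS_F = 37−16 = 21
LF_E = min(LS_G=24, LS_I=39) = 24; LS_E = 24−9 = 15
LF_D = LS_G = 24; LS_D = 24−9 = 15
LF_C = min(LS_D=15, LS_F=21) = 15; LS_C = 15−15 = 0
LF_B = LS_E = 15; LS_B = 15−14 = 1
LF_A = min(LS_D=15, LS_E=15, LS_I=39) = 15; LS_A = 15−8 = 7
Slack_F = LS_F − ES_F = 21 − 15 = 6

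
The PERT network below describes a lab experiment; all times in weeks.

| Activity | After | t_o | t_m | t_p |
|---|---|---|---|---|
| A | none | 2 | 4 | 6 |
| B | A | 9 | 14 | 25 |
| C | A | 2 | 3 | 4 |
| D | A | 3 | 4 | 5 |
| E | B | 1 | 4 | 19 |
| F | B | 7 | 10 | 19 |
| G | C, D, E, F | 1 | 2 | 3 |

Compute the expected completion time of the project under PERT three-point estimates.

32 weeks

te_A = (2 + 4·4 + 6)/6 = 24/6 = 4
te_B = (9 + 4·14 + 25)/6 = 90/6 = 15
te_C = (2 + 4·3 + 4)/6 = 18/6 = 3
te_D = (3 + 4·4 + 5)/6 = 24/6 = 4
te_E = (1 + 4·4 + 19)/6 = 36/6 = 6
te_F = (7 + 4·10 + 19)/6 = 66/6 = 11
te_G = (1 + 4·2 + 3)/6 = 12/6 = 2

Forward pass:
ES_A = 0; EF_A = 4
ES_B = 4; EF_B = 4+15 = 19
ES_C = 4; EF_C = 4+3 = 7
ES_D = 4; EF_D = 4+4 = 8
ES_E = 19; EF_E = 19+6 = 25
ES_F = 19; EF_F = 19+11 = 30
ES_G = max(EF_C=7, EF_D=8, EF_E=25, EF_F=30) = 30; EF_G = 30+2 = 32
Expected project duration μ = 32 weeks. Critical path: A → B → F → G.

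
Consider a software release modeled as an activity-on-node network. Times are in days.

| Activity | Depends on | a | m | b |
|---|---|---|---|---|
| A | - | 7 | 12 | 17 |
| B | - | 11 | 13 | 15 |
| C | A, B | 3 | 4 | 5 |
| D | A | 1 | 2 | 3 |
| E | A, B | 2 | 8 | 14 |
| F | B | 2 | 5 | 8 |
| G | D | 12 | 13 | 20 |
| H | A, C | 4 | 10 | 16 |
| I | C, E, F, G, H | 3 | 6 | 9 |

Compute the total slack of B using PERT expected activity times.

te_A = (7 + 4·12 + 17)/6 = 72/6 = 12
te_B = (11 + 4·13 + 15)/6 = 78/6 = 13
te_C = (3 + 4·4 + 5)/6 = 24/6 = 4
te_D = (1 + 4·2 + 3)/6 = 12/6 = 2
te_E = (2 + 4·8 + 14)/6 = 48/6 = 8
te_F = (2 + 4·5 + 8)/6 = 30/6 = 5
te_G = (12 + 4·13 + 20)/6 = 84/6 = 14
te_H = (4 + 4·10 + 16)/6 = 60/6 = 10
te_I = (3 + 4·6 + 9)/6 = 36/6 = 6

Forward pass:
ES_A = 0; EF_A = 12
ES_B = 0; EF_B = 13
ES_C = max(EF_A=12, EF_B=13) = 13; EF_C = 13+4 = 17
ES_D = 12; EF_D = 12+2 = 14
ES_E = max(EF_A=12, EF_B=13) = 13; EF_E = 13+8 = 21
ES_F = 13; EF_F = 13+5 = 18
ES_G = 14; EF_G = 14+14 = 28
ES_H = max(EF_A=12, EF_C=17) = 17; EF_H = 17+10 = 27
ES_I = max(EF_C=17, EF_E=21, EF_F=18, EF_G=28, EF_H=27) = 28; EF_I = 28+6 = 34
Expected project duration μ = 34 days. Critical path: A → D → G → I.

Backward pass:
LF_I = 34; LS_I = 34−6 = 28
LF_H = LS_I = 28; LS_H = 28−10 = 18
LF_G = LS_I = 28; LS_G = 28−14 = 14
LF_F = LS_I = 28; LS_F = 28−5 = 23
LF_E = LS_I = 28; LS_E = 28−8 = 20
LF_D = LS_G = 14; LS_D = 14−2 = 12
LF_C = min(LS_H=18, LS_I=28) = 18; LS_C = 18−4 = 14
LF_B = min(LS_C=14, LS_E=20, LS_F=23) = 14; LS_B = 14−13 = 1
LF_A = min(LS_C=14, LS_D=12, LS_E=20, LS_H=18) = 12; LS_A = 12−12 = 0
Slack_B = LS_B − ES_B = 1 − 0 = 1

1 days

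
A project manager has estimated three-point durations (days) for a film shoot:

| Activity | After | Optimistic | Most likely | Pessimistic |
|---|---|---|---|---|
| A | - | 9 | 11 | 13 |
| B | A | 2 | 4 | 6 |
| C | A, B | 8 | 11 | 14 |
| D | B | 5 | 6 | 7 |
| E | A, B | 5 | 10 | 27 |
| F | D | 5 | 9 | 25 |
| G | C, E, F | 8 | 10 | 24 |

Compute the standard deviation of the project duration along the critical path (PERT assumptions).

4.38 days

te_A = (9 + 4·11 + 13)/6 = 66/6 = 11; σ²_A = ((13−9)/6)² = 0.444
te_B = (2 + 4·4 + 6)/6 = 24/6 = 4; σ²_B = ((6−2)/6)² = 0.444
te_C = (8 + 4·11 + 14)/6 = 66/6 = 11; σ²_C = ((14−8)/6)² = 1.000
te_D = (5 + 4·6 + 7)/6 = 36/6 = 6; σ²_D = ((7−5)/6)² = 0.111
te_E = (5 + 4·10 + 27)/6 = 72/6 = 12; σ²_E = ((27−5)/6)² = 13.444
te_F = (5 + 4·9 + 25)/6 = 66/6 = 11; σ²_F = ((25−5)/6)² = 11.111
te_G = (8 + 4·10 + 24)/6 = 72/6 = 12; σ²_G = ((24−8)/6)² = 7.111

Forward pass:
ES_A = 0; EF_A = 11
ES_B = 11; EF_B = 11+4 = 15
ES_C = max(EF_A=11, EF_B=15) = 15; EF_C = 15+11 = 26
ES_D = 15; EF_D = 15+6 = 21
ES_E = max(EF_A=11, EF_B=15) = 15; EF_E = 15+12 = 27
ES_F = 21; EF_F = 21+11 = 32
ES_G = max(EF_C=26, EF_E=27, EF_F=32) = 32; EF_G = 32+12 = 44
Expected project duration μ = 44 days. Critical path: A → B → D → F → G.

Variance along critical path = 0.444 + 0.444 + 0.111 + 11.111 + 7.111 = 19.222
σ = √19.222 = 4.384 days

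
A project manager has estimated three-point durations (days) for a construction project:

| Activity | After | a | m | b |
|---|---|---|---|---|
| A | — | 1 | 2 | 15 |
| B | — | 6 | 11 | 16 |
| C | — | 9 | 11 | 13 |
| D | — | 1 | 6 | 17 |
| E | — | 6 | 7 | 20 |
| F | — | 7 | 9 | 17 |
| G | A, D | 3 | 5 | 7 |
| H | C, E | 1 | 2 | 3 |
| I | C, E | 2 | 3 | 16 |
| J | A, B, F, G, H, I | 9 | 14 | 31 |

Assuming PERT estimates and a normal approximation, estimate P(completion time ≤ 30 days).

te_A = (1 + 4·2 + 15)/6 = 24/6 = 4; σ²_A = ((15−1)/6)² = 5.444
te_B = (6 + 4·11 + 16)/6 = 66/6 = 11; σ²_B = ((16−6)/6)² = 2.778
te_C = (9 + 4·11 + 13)/6 = 66/6 = 11; σ²_C = ((13−9)/6)² = 0.444
te_D = (1 + 4·6 + 17)/6 = 42/6 = 7; σ²_D = ((17−1)/6)² = 7.111
te_E = (6 + 4·7 + 20)/6 = 54/6 = 9; σ²_E = ((20−6)/6)² = 5.444
te_F = (7 + 4·9 + 17)/6 = 60/6 = 10; σ²_F = ((17−7)/6)² = 2.778
te_G = (3 + 4·5 + 7)/6 = 30/6 = 5; σ²_G = ((7−3)/6)² = 0.444
te_H = (1 + 4·2 + 3)/6 = 12/6 = 2; σ²_H = ((3−1)/6)² = 0.111
te_I = (2 + 4·3 + 16)/6 = 30/6 = 5; σ²_I = ((16−2)/6)² = 5.444
te_J = (9 + 4·14 + 31)/6 = 96/6 = 16; σ²_J = ((31−9)/6)² = 13.444

Forward pass:
ES_A = 0; EF_A = 4
ES_B = 0; EF_B = 11
ES_C = 0; EF_C = 11
ES_D = 0; EF_D = 7
ES_E = 0; EF_E = 9
ES_F = 0; EF_F = 10
ES_G = max(EF_A=4, EF_D=7) = 7; EF_G = 7+5 = 12
ES_H = max(EF_C=11, EF_E=9) = 11; EF_H = 11+2 = 13
ES_I = max(EF_C=11, EF_E=9) = 11; EF_I = 11+5 = 16
ES_J = max(EF_A=4, EF_B=11, EF_F=10, EF_G=12, EF_H=13, EF_I=16) = 16; EF_J = 16+16 = 32
Expected project duration μ = 32 days. Critical path: C → I → J.

Variance along critical path = 0.444 + 5.444 + 13.444 = 19.333; σ = √19.333 = 4.397 days.
Z = (30 − 32) / 4.397 = -0.455
P(T ≤ 30) = Φ(-0.455) ≈ 0.325

0.325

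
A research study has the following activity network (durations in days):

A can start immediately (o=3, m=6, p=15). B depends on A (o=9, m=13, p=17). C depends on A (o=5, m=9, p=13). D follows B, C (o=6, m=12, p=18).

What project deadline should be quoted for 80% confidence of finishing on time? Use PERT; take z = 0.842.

34.6 days

te_A = (3 + 4·6 + 15)/6 = 42/6 = 7; σ²_A = ((15−3)/6)² = 4.000
te_B = (9 + 4·13 + 17)/6 = 78/6 = 13; σ²_B = ((17−9)/6)² = 1.778
te_C = (5 + 4·9 + 13)/6 = 54/6 = 9; σ²_C = ((13−5)/6)² = 1.778
te_D = (6 + 4·12 + 18)/6 = 72/6 = 12; σ²_D = ((18−6)/6)² = 4.000

Forward pass:
ES_A = 0; EF_A = 7
ES_B = 7; EF_B = 7+13 = 20
ES_C = 7; EF_C = 7+9 = 16
ES_D = max(EF_B=20, EF_C=16) = 20; EF_D = 20+12 = 32
Expected project duration μ = 32 days. Critical path: A → B → D.

Variance along critical path = 4.000 + 1.778 + 4.000 = 9.778; σ = 3.127 days.
D = μ + z·σ = 32 + 0.842·3.127 = 34.6 days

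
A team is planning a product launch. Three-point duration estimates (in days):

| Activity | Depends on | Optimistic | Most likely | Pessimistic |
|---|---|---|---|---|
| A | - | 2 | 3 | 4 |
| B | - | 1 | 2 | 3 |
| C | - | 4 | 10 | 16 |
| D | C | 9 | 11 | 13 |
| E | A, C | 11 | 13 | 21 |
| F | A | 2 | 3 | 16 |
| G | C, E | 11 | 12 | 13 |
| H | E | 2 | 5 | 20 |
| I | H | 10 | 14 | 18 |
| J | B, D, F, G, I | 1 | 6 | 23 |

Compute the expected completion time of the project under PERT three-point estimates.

53 days

te_A = (2 + 4·3 + 4)/6 = 18/6 = 3
te_B = (1 + 4·2 + 3)/6 = 12/6 = 2
te_C = (4 + 4·10 + 16)/6 = 60/6 = 10
te_D = (9 + 4·11 + 13)/6 = 66/6 = 11
te_E = (11 + 4·13 + 21)/6 = 84/6 = 14
te_F = (2 + 4·3 + 16)/6 = 30/6 = 5
te_G = (11 + 4·12 + 13)/6 = 72/6 = 12
te_H = (2 + 4·5 + 20)/6 = 42/6 = 7
te_I = (10 + 4·14 + 18)/6 = 84/6 = 14
te_J = (1 + 4·6 + 23)/6 = 48/6 = 8

Forward pass:
ES_A = 0; EF_A = 3
ES_B = 0; EF_B = 2
ES_C = 0; EF_C = 10
ES_D = 10; EF_D = 10+11 = 21
ES_E = max(EF_A=3, EF_C=10) = 10; EF_E = 10+14 = 24
ES_F = 3; EF_F = 3+5 = 8
ES_G = max(EF_C=10, EF_E=24) = 24; EF_G = 24+12 = 36
ES_H = 24; EF_H = 24+7 = 31
ES_I = 31; EF_I = 31+14 = 45
ES_J = max(EF_B=2, EF_D=21, EF_F=8, EF_G=36, EF_I=45) = 45; EF_J = 45+8 = 53
Expected project duration μ = 53 days. Critical path: C → E → H → I → J.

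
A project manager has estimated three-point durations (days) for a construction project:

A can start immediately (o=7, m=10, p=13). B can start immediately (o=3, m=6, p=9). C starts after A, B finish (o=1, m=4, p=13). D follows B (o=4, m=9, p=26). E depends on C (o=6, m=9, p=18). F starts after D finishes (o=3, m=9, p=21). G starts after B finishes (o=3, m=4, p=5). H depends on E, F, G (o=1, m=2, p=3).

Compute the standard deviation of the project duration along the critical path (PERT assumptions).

4.85 days

te_A = (7 + 4·10 + 13)/6 = 60/6 = 10; σ²_A = ((13−7)/6)² = 1.000
te_B = (3 + 4·6 + 9)/6 = 36/6 = 6; σ²_B = ((9−3)/6)² = 1.000
te_C = (1 + 4·4 + 13)/6 = 30/6 = 5; σ²_C = ((13−1)/6)² = 4.000
te_D = (4 + 4·9 + 26)/6 = 66/6 = 11; σ²_D = ((26−4)/6)² = 13.444
te_E = (6 + 4·9 + 18)/6 = 60/6 = 10; σ²_E = ((18−6)/6)² = 4.000
te_F = (3 + 4·9 + 21)/6 = 60/6 = 10; σ²_F = ((21−3)/6)² = 9.000
te_G = (3 + 4·4 + 5)/6 = 24/6 = 4; σ²_G = ((5−3)/6)² = 0.111
te_H = (1 + 4·2 + 3)/6 = 12/6 = 2; σ²_H = ((3−1)/6)² = 0.111

Forward pass:
ES_A = 0; EF_A = 10
ES_B = 0; EF_B = 6
ES_C = max(EF_A=10, EF_B=6) = 10; EF_C = 10+5 = 15
ES_D = 6; EF_D = 6+11 = 17
ES_E = 15; EF_E = 15+10 = 25
ES_F = 17; EF_F = 17+10 = 27
ES_G = 6; EF_G = 6+4 = 10
ES_H = max(EF_E=25, EF_F=27, EF_G=10) = 27; EF_H = 27+2 = 29
Expected project duration μ = 29 days. Critical path: B → D → F → H.

Variance along critical path = 1.000 + 13.444 + 9.000 + 0.111 = 23.556
σ = √23.556 = 4.853 days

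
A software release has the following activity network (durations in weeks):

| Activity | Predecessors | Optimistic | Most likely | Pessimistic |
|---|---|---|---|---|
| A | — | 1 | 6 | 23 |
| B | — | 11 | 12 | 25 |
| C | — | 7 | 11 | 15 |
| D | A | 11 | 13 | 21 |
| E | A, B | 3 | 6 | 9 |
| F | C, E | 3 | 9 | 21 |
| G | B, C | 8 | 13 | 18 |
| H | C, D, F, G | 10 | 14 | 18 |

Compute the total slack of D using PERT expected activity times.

te_A = (1 + 4·6 + 23)/6 = 48/6 = 8
te_B = (11 + 4·12 + 25)/6 = 84/6 = 14
te_C = (7 + 4·11 + 15)/6 = 66/6 = 11
te_D = (11 + 4·13 + 21)/6 = 84/6 = 14
te_E = (3 + 4·6 + 9)/6 = 36/6 = 6
te_F = (3 + 4·9 + 21)/6 = 60/6 = 10
te_G = (8 + 4·13 + 18)/6 = 78/6 = 13
te_H = (10 + 4·14 + 18)/6 = 84/6 = 14

Forward pass:
ES_A = 0; EF_A = 8
ES_B = 0; EF_B = 14
ES_C = 0; EF_C = 11
ES_D = 8; EF_D = 8+14 = 22
ES_E = max(EF_A=8, EF_B=14) = 14; EF_E = 14+6 = 20
ES_F = max(EF_C=11, EF_E=20) = 20; EF_F = 20+10 = 30
ES_G = max(EF_B=14, EF_C=11) = 14; EF_G = 14+13 = 27
ES_H = max(EF_C=11, EF_D=22, EF_F=30, EF_G=27) = 30; EF_H = 30+14 = 44
Expected project duration μ = 44 weeks. Critical path: B → E → F → H.

Backward pass:
LF_H = 44; LS_H = 44−14 = 30
LF_G = LS_H = 30; LS_G = 30−13 = 17
LF_F = LS_H = 30; LS_F = 30−10 = 20
LF_E = LS_F = 20; LS_E = 20−6 = 14
LF_D = LS_H = 30; LS_D = 30−14 = 16
LF_C = min(LS_F=20, LS_G=17, LS_H=30) = 17; LS_C = 17−11 = 6
LF_B = min(LS_E=14, LS_G=17) = 14; LS_B = 14−14 = 0
LF_A = min(LS_D=16, LS_E=14) = 14; LS_A = 14−8 = 6
Slack_D = LS_D − ES_D = 16 − 8 = 8

8 weeks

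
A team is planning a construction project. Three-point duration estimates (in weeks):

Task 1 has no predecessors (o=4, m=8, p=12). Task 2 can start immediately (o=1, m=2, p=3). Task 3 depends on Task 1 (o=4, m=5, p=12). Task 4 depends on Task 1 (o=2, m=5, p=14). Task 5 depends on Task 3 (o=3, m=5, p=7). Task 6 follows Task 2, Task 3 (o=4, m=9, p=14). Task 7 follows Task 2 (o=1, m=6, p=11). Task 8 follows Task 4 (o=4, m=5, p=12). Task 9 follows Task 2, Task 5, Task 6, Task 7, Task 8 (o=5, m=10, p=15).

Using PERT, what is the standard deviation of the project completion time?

te_Task 1 = (4 + 4·8 + 12)/6 = 48/6 = 8; σ²_Task 1 = ((12−4)/6)² = 1.778
te_Task 2 = (1 + 4·2 + 3)/6 = 12/6 = 2; σ²_Task 2 = ((3−1)/6)² = 0.111
te_Task 3 = (4 + 4·5 + 12)/6 = 36/6 = 6; σ²_Task 3 = ((12−4)/6)² = 1.778
te_Task 4 = (2 + 4·5 + 14)/6 = 36/6 = 6; σ²_Task 4 = ((14−2)/6)² = 4.000
te_Task 5 = (3 + 4·5 + 7)/6 = 30/6 = 5; σ²_Task 5 = ((7−3)/6)² = 0.444
te_Task 6 = (4 + 4·9 + 14)/6 = 54/6 = 9; σ²_Task 6 = ((14−4)/6)² = 2.778
te_Task 7 = (1 + 4·6 + 11)/6 = 36/6 = 6; σ²_Task 7 = ((11−1)/6)² = 2.778
te_Task 8 = (4 + 4·5 + 12)/6 = 36/6 = 6; σ²_Task 8 = ((12−4)/6)² = 1.778
te_Task 9 = (5 + 4·10 + 15)/6 = 60/6 = 10; σ²_Task 9 = ((15−5)/6)² = 2.778

Forward pass:
ES_Task 1 = 0; EF_Task 1 = 8
ES_Task 2 = 0; EF_Task 2 = 2
ES_Task 3 = 8; EF_Task 3 = 8+6 = 14
ES_Task 4 = 8; EF_Task 4 = 8+6 = 14
ES_Task 5 = 14; EF_Task 5 = 14+5 = 19
ES_Task 6 = max(EF_Task 2=2, EF_Task 3=14) = 14; EF_Task 6 = 14+9 = 23
ES_Task 7 = 2; EF_Task 7 = 2+6 = 8
ES_Task 8 = 14; EF_Task 8 = 14+6 = 20
ES_Task 9 = max(EF_Task 2=2, EF_Task 5=19, EF_Task 6=23, EF_Task 7=8, EF_Task 8=20) = 23; EF_Task 9 = 23+10 = 33
Expected project duration μ = 33 weeks. Critical path: Task 1 → Task 3 → Task 6 → Task 9.

Variance along critical path = 1.778 + 1.778 + 2.778 + 2.778 = 9.111
σ = √9.111 = 3.018 weeks

3.02 weeks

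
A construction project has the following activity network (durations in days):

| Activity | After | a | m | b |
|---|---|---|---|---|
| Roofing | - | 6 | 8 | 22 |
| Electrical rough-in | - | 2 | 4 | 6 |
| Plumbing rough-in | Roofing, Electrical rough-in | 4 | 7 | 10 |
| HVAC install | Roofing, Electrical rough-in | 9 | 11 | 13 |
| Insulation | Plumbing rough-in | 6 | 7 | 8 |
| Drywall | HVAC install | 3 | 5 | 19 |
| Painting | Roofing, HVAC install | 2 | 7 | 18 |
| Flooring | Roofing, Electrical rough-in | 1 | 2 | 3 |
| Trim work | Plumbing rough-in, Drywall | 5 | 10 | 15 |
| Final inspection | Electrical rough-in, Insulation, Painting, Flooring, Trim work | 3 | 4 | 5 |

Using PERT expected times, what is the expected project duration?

42 days

te_Roofing = (6 + 4·8 + 22)/6 = 60/6 = 10
te_Electrical rough-in = (2 + 4·4 + 6)/6 = 24/6 = 4
te_Plumbing rough-in = (4 + 4·7 + 10)/6 = 42/6 = 7
te_HVAC install = (9 + 4·11 + 13)/6 = 66/6 = 11
te_Insulation = (6 + 4·7 + 8)/6 = 42/6 = 7
te_Drywall = (3 + 4·5 + 19)/6 = 42/6 = 7
te_Painting = (2 + 4·7 + 18)/6 = 48/6 = 8
te_Flooring = (1 + 4·2 + 3)/6 = 12/6 = 2
te_Trim work = (5 + 4·10 + 15)/6 = 60/6 = 10
te_Final inspection = (3 + 4·4 + 5)/6 = 24/6 = 4

Forward pass:
ES_Roofing = 0; EF_Roofing = 10
ES_Electrical rough-in = 0; EF_Electrical rough-in = 4
ES_Plumbing rough-in = max(EF_Roofing=10, EF_Electrical rough-in=4) = 10; EF_Plumbing rough-in = 10+7 = 17
ES_HVAC install = max(EF_Roofing=10, EF_Electrical rough-in=4) = 10; EF_HVAC install = 10+11 = 21
ES_Insulation = 17; EF_Insulation = 17+7 = 24
ES_Drywall = 21; EF_Drywall = 21+7 = 28
ES_Painting = max(EF_Roofing=10, EF_HVAC install=21) = 21; EF_Painting = 21+8 = 29
ES_Flooring = max(EF_Roofing=10, EF_Electrical rough-in=4) = 10; EF_Flooring = 10+2 = 12
ES_Trim work = max(EF_Plumbing rough-in=17, EF_Drywall=28) = 28; EF_Trim work = 28+10 = 38
ES_Final inspection = max(EF_Electrical rough-in=4, EF_Insulation=24, EF_Painting=29, EF_Flooring=12, EF_Trim work=38) = 38; EF_Final inspection = 38+4 = 42
Expected project duration μ = 42 days. Critical path: Roofing → HVAC install → Drywall → Trim work → Final inspection.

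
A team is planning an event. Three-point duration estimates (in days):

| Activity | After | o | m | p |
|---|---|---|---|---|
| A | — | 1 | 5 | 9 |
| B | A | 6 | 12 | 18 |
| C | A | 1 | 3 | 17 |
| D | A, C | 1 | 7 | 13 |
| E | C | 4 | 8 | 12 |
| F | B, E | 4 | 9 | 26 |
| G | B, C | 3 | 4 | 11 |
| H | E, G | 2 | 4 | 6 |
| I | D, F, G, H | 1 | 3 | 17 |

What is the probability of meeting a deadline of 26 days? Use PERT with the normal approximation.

0.076

te_A = (1 + 4·5 + 9)/6 = 30/6 = 5; σ²_A = ((9−1)/6)² = 1.778
te_B = (6 + 4·12 + 18)/6 = 72/6 = 12; σ²_B = ((18−6)/6)² = 4.000
te_C = (1 + 4·3 + 17)/6 = 30/6 = 5; σ²_C = ((17−1)/6)² = 7.111
te_D = (1 + 4·7 + 13)/6 = 42/6 = 7; σ²_D = ((13−1)/6)² = 4.000
te_E = (4 + 4·8 + 12)/6 = 48/6 = 8; σ²_E = ((12−4)/6)² = 1.778
te_F = (4 + 4·9 + 26)/6 = 66/6 = 11; σ²_F = ((26−4)/6)² = 13.444
te_G = (3 + 4·4 + 11)/6 = 30/6 = 5; σ²_G = ((11−3)/6)² = 1.778
te_H = (2 + 4·4 + 6)/6 = 24/6 = 4; σ²_H = ((6−2)/6)² = 0.444
te_I = (1 + 4·3 + 17)/6 = 30/6 = 5; σ²_I = ((17−1)/6)² = 7.111

Forward pass:
ES_A = 0; EF_A = 5
ES_B = 5; EF_B = 5+12 = 17
ES_C = 5; EF_C = 5+5 = 10
ES_D = max(EF_A=5, EF_C=10) = 10; EF_D = 10+7 = 17
ES_E = 10; EF_E = 10+8 = 18
ES_F = max(EF_B=17, EF_E=18) = 18; EF_F = 18+11 = 29
ES_G = max(EF_B=17, EF_C=10) = 17; EF_G = 17+5 = 22
ES_H = max(EF_E=18, EF_G=22) = 22; EF_H = 22+4 = 26
ES_I = max(EF_D=17, EF_F=29, EF_G=22, EF_H=26) = 29; EF_I = 29+5 = 34
Expected project duration μ = 34 days. Critical path: A → C → E → F → I.

Variance along critical path = 1.778 + 7.111 + 1.778 + 13.444 + 7.111 = 31.222; σ = √31.222 = 5.588 days.
Z = (26 − 34) / 5.588 = -1.432
P(T ≤ 26) = Φ(-1.432) ≈ 0.076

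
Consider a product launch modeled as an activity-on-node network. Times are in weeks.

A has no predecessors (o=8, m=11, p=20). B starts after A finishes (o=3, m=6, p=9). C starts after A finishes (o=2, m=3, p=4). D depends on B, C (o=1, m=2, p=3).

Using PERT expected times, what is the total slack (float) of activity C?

te_A = (8 + 4·11 + 20)/6 = 72/6 = 12
te_B = (3 + 4·6 + 9)/6 = 36/6 = 6
te_C = (2 + 4·3 + 4)/6 = 18/6 = 3
te_D = (1 + 4·2 + 3)/6 = 12/6 = 2

Forward pass:
ES_A = 0; EF_A = 12
ES_B = 12; EF_B = 12+6 = 18
ES_C = 12; EF_C = 12+3 = 15
ES_D = max(EF_B=18, EF_C=15) = 18; EF_D = 18+2 = 20
Expected project duration μ = 20 weeks. Critical path: A → B → D.

Backward pass:
LF_D = 20; LS_D = 20−2 = 18
LF_C = LS_D = 18; LS_C = 18−3 = 15
LF_B = LS_D = 18; LS_B = 18−6 = 12
LF_A = min(LS_B=12, LS_C=15) = 12; LS_A = 12−12 = 0
Slack_C = LS_C − ES_C = 15 − 12 = 3

3 weeks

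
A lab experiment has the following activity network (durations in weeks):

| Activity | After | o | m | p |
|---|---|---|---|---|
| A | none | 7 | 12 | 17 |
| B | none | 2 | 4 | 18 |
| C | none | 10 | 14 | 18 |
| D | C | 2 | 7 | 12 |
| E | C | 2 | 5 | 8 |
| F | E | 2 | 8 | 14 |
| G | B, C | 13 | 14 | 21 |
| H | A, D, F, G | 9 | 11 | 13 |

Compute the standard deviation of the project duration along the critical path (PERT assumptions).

te_A = (7 + 4·12 + 17)/6 = 72/6 = 12; σ²_A = ((17−7)/6)² = 2.778
te_B = (2 + 4·4 + 18)/6 = 36/6 = 6; σ²_B = ((18−2)/6)² = 7.111
te_C = (10 + 4·14 + 18)/6 = 84/6 = 14; σ²_C = ((18−10)/6)² = 1.778
te_D = (2 + 4·7 + 12)/6 = 42/6 = 7; σ²_D = ((12−2)/6)² = 2.778
te_E = (2 + 4·5 + 8)/6 = 30/6 = 5; σ²_E = ((8−2)/6)² = 1.000
te_F = (2 + 4·8 + 14)/6 = 48/6 = 8; σ²_F = ((14−2)/6)² = 4.000
te_G = (13 + 4·14 + 21)/6 = 90/6 = 15; σ²_G = ((21−13)/6)² = 1.778
te_H = (9 + 4·11 + 13)/6 = 66/6 = 11; σ²_H = ((13−9)/6)² = 0.444

Forward pass:
ES_A = 0; EF_A = 12
ES_B = 0; EF_B = 6
ES_C = 0; EF_C = 14
ES_D = 14; EF_D = 14+7 = 21
ES_E = 14; EF_E = 14+5 = 19
ES_F = 19; EF_F = 19+8 = 27
ES_G = max(EF_B=6, EF_C=14) = 14; EF_G = 14+15 = 29
ES_H = max(EF_A=12, EF_D=21, EF_F=27, EF_G=29) = 29; EF_H = 29+11 = 40
Expected project duration μ = 40 weeks. Critical path: C → G → H.

Variance along critical path = 1.778 + 1.778 + 0.444 = 4.000
σ = √4.000 = 2.000 weeks

2.00 weeks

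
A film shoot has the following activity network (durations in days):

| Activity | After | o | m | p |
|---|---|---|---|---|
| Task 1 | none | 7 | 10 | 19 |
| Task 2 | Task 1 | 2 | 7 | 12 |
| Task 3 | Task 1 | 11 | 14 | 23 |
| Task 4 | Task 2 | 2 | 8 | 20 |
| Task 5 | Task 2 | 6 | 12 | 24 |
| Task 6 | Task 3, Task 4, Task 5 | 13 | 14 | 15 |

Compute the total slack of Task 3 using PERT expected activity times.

5 days

te_Task 1 = (7 + 4·10 + 19)/6 = 66/6 = 11
te_Task 2 = (2 + 4·7 + 12)/6 = 42/6 = 7
te_Task 3 = (11 + 4·14 + 23)/6 = 90/6 = 15
te_Task 4 = (2 + 4·8 + 20)/6 = 54/6 = 9
te_Task 5 = (6 + 4·12 + 24)/6 = 78/6 = 13
te_Task 6 = (13 + 4·14 + 15)/6 = 84/6 = 14

Forward pass:
ES_Task 1 = 0; EF_Task 1 = 11
ES_Task 2 = 11; EF_Task 2 = 11+7 = 18
ES_Task 3 = 11; EF_Task 3 = 11+15 = 26
ES_Task 4 = 18; EF_Task 4 = 18+9 = 27
ES_Task 5 = 18; EF_Task 5 = 18+13 = 31
ES_Task 6 = max(EF_Task 3=26, EF_Task 4=27, EF_Task 5=31) = 31; EF_Task 6 = 31+14 = 45
Expected project duration μ = 45 days. Critical path: Task 1 → Task 2 → Task 5 → Task 6.

Backward pass:
LF_Task 6 = 45; LS_Task 6 = 45−14 = 31
LF_Task 5 = LS_Task 6 = 31; LS_Task 5 = 31−13 = 18
LF_Task 4 = LS_Task 6 = 31; LS_Task 4 = 31−9 = 22
LF_Task 3 = LS_Task 6 = 31; LS_Task 3 = 31−15 = 16
LF_Task 2 = min(LS_Task 4=22, LS_Task 5=18) = 18; LS_Task 2 = 18−7 = 11
LF_Task 1 = min(LS_Task 2=11, LS_Task 3=16) = 11; LS_Task 1 = 11−11 = 0
Slack_Task 3 = LS_Task 3 − ES_Task 3 = 16 − 11 = 5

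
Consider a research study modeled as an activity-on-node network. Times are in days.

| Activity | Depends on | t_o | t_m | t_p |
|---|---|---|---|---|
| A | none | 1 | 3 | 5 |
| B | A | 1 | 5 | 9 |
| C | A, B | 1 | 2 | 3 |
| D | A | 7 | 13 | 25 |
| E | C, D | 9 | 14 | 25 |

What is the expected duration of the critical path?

te_A = (1 + 4·3 + 5)/6 = 18/6 = 3
te_B = (1 + 4·5 + 9)/6 = 30/6 = 5
te_C = (1 + 4·2 + 3)/6 = 12/6 = 2
te_D = (7 + 4·13 + 25)/6 = 84/6 = 14
te_E = (9 + 4·14 + 25)/6 = 90/6 = 15

Forward pass:
ES_A = 0; EF_A = 3
ES_B = 3; EF_B = 3+5 = 8
ES_C = max(EF_A=3, EF_B=8) = 8; EF_C = 8+2 = 10
ES_D = 3; EF_D = 3+14 = 17
ES_E = max(EF_C=10, EF_D=17) = 17; EF_E = 17+15 = 32
Expected project duration μ = 32 days. Critical path: A → D → E.

32 days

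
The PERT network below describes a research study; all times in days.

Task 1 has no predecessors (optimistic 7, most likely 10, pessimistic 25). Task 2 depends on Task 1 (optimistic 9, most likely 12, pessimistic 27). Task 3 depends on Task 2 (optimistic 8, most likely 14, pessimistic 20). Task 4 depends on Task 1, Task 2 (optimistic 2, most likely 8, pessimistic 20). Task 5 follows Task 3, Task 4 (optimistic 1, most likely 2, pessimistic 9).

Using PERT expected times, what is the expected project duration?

43 days

te_Task 1 = (7 + 4·10 + 25)/6 = 72/6 = 12
te_Task 2 = (9 + 4·12 + 27)/6 = 84/6 = 14
te_Task 3 = (8 + 4·14 + 20)/6 = 84/6 = 14
te_Task 4 = (2 + 4·8 + 20)/6 = 54/6 = 9
te_Task 5 = (1 + 4·2 + 9)/6 = 18/6 = 3

Forward pass:
ES_Task 1 = 0; EF_Task 1 = 12
ES_Task 2 = 12; EF_Task 2 = 12+14 = 26
ES_Task 3 = 26; EF_Task 3 = 26+14 = 40
ES_Task 4 = max(EF_Task 1=12, EF_Task 2=26) = 26; EF_Task 4 = 26+9 = 35
ES_Task 5 = max(EF_Task 3=40, EF_Task 4=35) = 40; EF_Task 5 = 40+3 = 43
Expected project duration μ = 43 days. Critical path: Task 1 → Task 2 → Task 3 → Task 5.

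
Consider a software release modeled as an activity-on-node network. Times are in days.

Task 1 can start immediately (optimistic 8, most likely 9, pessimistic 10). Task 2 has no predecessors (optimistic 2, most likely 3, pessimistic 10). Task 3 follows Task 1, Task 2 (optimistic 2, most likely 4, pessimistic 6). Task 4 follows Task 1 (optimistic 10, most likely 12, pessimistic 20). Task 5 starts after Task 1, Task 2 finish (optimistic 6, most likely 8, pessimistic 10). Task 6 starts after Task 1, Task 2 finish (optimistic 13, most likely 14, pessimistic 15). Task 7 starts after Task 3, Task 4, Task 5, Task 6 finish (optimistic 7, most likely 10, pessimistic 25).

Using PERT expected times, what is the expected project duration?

te_Task 1 = (8 + 4·9 + 10)/6 = 54/6 = 9
te_Task 2 = (2 + 4·3 + 10)/6 = 24/6 = 4
te_Task 3 = (2 + 4·4 + 6)/6 = 24/6 = 4
te_Task 4 = (10 + 4·12 + 20)/6 = 78/6 = 13
te_Task 5 = (6 + 4·8 + 10)/6 = 48/6 = 8
te_Task 6 = (13 + 4·14 + 15)/6 = 84/6 = 14
te_Task 7 = (7 + 4·10 + 25)/6 = 72/6 = 12

Forward pass:
ES_Task 1 = 0; EF_Task 1 = 9
ES_Task 2 = 0; EF_Task 2 = 4
ES_Task 3 = max(EF_Task 1=9, EF_Task 2=4) = 9; EF_Task 3 = 9+4 = 13
ES_Task 4 = 9; EF_Task 4 = 9+13 = 22
ES_Task 5 = max(EF_Task 1=9, EF_Task 2=4) = 9; EF_Task 5 = 9+8 = 17
ES_Task 6 = max(EF_Task 1=9, EF_Task 2=4) = 9; EF_Task 6 = 9+14 = 23
ES_Task 7 = max(EF_Task 3=13, EF_Task 4=22, EF_Task 5=17, EF_Task 6=23) = 23; EF_Task 7 = 23+12 = 35
Expected project duration μ = 35 days. Critical path: Task 1 → Task 6 → Task 7.

35 days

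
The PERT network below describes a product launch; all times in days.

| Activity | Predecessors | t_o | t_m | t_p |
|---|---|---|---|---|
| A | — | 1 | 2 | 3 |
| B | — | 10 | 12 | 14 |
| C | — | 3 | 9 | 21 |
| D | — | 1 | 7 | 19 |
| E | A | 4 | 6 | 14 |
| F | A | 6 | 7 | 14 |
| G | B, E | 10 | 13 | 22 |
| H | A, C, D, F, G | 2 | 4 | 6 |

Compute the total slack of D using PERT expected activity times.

te_A = (1 + 4·2 + 3)/6 = 12/6 = 2
te_B = (10 + 4·12 + 14)/6 = 72/6 = 12
te_C = (3 + 4·9 + 21)/6 = 60/6 = 10
te_D = (1 + 4·7 + 19)/6 = 48/6 = 8
te_E = (4 + 4·6 + 14)/6 = 42/6 = 7
te_F = (6 + 4·7 + 14)/6 = 48/6 = 8
te_G = (10 + 4·13 + 22)/6 = 84/6 = 14
te_H = (2 + 4·4 + 6)/6 = 24/6 = 4

Forward pass:
ES_A = 0; EF_A = 2
ES_B = 0; EF_B = 12
ES_C = 0; EF_C = 10
ES_D = 0; EF_D = 8
ES_E = 2; EF_E = 2+7 = 9
ES_F = 2; EF_F = 2+8 = 10
ES_G = max(EF_B=12, EF_E=9) = 12; EF_G = 12+14 = 26
ES_H = max(EF_A=2, EF_C=10, EF_D=8, EF_F=10, EF_G=26) = 26; EF_H = 26+4 = 30
Expected project duration μ = 30 days. Critical path: B → G → H.

Backward pass:
LF_H = 30; LS_H = 30−4 = 26
LF_G = LS_H = 26; LS_G = 26−14 = 12
LF_F = LS_H = 26; LS_F = 26−8 = 18
LF_E = LS_G = 12; LS_E = 12−7 = 5
LF_D = LS_H = 26; LS_D = 26−8 = 18
LF_C = LS_H = 26; LS_C = 26−10 = 16
LF_B = LS_G = 12; LS_B = 12−12 = 0
LF_A = min(LS_E=5, LS_F=18, LS_H=26) = 5; LS_A = 5−2 = 3
Slack_D = LS_D − ES_D = 18 − 0 = 18

18 days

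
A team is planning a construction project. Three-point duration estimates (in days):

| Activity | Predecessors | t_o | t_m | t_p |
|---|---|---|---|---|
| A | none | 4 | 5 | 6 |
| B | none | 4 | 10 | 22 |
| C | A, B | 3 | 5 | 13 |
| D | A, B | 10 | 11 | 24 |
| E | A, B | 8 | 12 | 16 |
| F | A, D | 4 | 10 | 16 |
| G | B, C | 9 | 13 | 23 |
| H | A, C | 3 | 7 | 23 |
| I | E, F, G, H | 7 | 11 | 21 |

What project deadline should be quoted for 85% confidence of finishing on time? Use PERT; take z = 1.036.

51.1 days

te_A = (4 + 4·5 + 6)/6 = 30/6 = 5; σ²_A = ((6−4)/6)² = 0.111
te_B = (4 + 4·10 + 22)/6 = 66/6 = 11; σ²_B = ((22−4)/6)² = 9.000
te_C = (3 + 4·5 + 13)/6 = 36/6 = 6; σ²_C = ((13−3)/6)² = 2.778
te_D = (10 + 4·11 + 24)/6 = 78/6 = 13; σ²_D = ((24−10)/6)² = 5.444
te_E = (8 + 4·12 + 16)/6 = 72/6 = 12; σ²_E = ((16−8)/6)² = 1.778
te_F = (4 + 4·10 + 16)/6 = 60/6 = 10; σ²_F = ((16−4)/6)² = 4.000
te_G = (9 + 4·13 + 23)/6 = 84/6 = 14; σ²_G = ((23−9)/6)² = 5.444
te_H = (3 + 4·7 + 23)/6 = 54/6 = 9; σ²_H = ((23−3)/6)² = 11.111
te_I = (7 + 4·11 + 21)/6 = 72/6 = 12; σ²_I = ((21−7)/6)² = 5.444

Forward pass:
ES_A = 0; EF_A = 5
ES_B = 0; EF_B = 11
ES_C = max(EF_A=5, EF_B=11) = 11; EF_C = 11+6 = 17
ES_D = max(EF_A=5, EF_B=11) = 11; EF_D = 11+13 = 24
ES_E = max(EF_A=5, EF_B=11) = 11; EF_E = 11+12 = 23
ES_F = max(EF_A=5, EF_D=24) = 24; EF_F = 24+10 = 34
ES_G = max(EF_B=11, EF_C=17) = 17; EF_G = 17+14 = 31
ES_H = max(EF_A=5, EF_C=17) = 17; EF_H = 17+9 = 26
ES_I = max(EF_E=23, EF_F=34, EF_G=31, EF_H=26) = 34; EF_I = 34+12 = 46
Expected project duration μ = 46 days. Critical path: B → D → F → I.

Variance along critical path = 9.000 + 5.444 + 4.000 + 5.444 = 23.889; σ = 4.888 days.
D = μ + z·σ = 46 + 1.036·4.888 = 51.1 days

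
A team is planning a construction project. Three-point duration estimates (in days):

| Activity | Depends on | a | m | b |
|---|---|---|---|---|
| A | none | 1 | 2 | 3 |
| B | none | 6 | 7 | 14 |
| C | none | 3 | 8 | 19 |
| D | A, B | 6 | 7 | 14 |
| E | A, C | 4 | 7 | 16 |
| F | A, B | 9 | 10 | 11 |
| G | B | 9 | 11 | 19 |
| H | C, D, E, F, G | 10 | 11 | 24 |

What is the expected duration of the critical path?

33 days

te_A = (1 + 4·2 + 3)/6 = 12/6 = 2
te_B = (6 + 4·7 + 14)/6 = 48/6 = 8
te_C = (3 + 4·8 + 19)/6 = 54/6 = 9
te_D = (6 + 4·7 + 14)/6 = 48/6 = 8
te_E = (4 + 4·7 + 16)/6 = 48/6 = 8
te_F = (9 + 4·10 + 11)/6 = 60/6 = 10
te_G = (9 + 4·11 + 19)/6 = 72/6 = 12
te_H = (10 + 4·11 + 24)/6 = 78/6 = 13

Forward pass:
ES_A = 0; EF_A = 2
ES_B = 0; EF_B = 8
ES_C = 0; EF_C = 9
ES_D = max(EF_A=2, EF_B=8) = 8; EF_D = 8+8 = 16
ES_E = max(EF_A=2, EF_C=9) = 9; EF_E = 9+8 = 17
ES_F = max(EF_A=2, EF_B=8) = 8; EF_F = 8+10 = 18
ES_G = 8; EF_G = 8+12 = 20
ES_H = max(EF_C=9, EF_D=16, EF_E=17, EF_F=18, EF_G=20) = 20; EF_H = 20+13 = 33
Expected project duration μ = 33 days. Critical path: B → G → H.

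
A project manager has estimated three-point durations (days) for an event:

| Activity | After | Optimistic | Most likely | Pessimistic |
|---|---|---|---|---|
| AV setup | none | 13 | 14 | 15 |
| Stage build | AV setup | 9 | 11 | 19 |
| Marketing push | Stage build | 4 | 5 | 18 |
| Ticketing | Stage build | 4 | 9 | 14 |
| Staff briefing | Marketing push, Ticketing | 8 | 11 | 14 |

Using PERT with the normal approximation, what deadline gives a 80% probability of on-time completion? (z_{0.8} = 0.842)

48.2 days

te_AV setup = (13 + 4·14 + 15)/6 = 84/6 = 14; σ²_AV setup = ((15−13)/6)² = 0.111
te_Stage build = (9 + 4·11 + 19)/6 = 72/6 = 12; σ²_Stage build = ((19−9)/6)² = 2.778
te_Marketing push = (4 + 4·5 + 18)/6 = 42/6 = 7; σ²_Marketing push = ((18−4)/6)² = 5.444
te_Ticketing = (4 + 4·9 + 14)/6 = 54/6 = 9; σ²_Ticketing = ((14−4)/6)² = 2.778
te_Staff briefing = (8 + 4·11 + 14)/6 = 66/6 = 11; σ²_Staff briefing = ((14−8)/6)² = 1.000

Forward pass:
ES_AV setup = 0; EF_AV setup = 14
ES_Stage build = 14; EF_Stage build = 14+12 = 26
ES_Marketing push = 26; EF_Marketing push = 26+7 = 33
ES_Ticketing = 26; EF_Ticketing = 26+9 = 35
ES_Staff briefing = max(EF_Marketing push=33, EF_Ticketing=35) = 35; EF_Staff briefing = 35+11 = 46
Expected project duration μ = 46 days. Critical path: AV setup → Stage build → Ticketing → Staff briefing.

Variance along critical path = 0.111 + 2.778 + 2.778 + 1.000 = 6.667; σ = 2.582 days.
D = μ + z·σ = 46 + 0.842·2.582 = 48.2 days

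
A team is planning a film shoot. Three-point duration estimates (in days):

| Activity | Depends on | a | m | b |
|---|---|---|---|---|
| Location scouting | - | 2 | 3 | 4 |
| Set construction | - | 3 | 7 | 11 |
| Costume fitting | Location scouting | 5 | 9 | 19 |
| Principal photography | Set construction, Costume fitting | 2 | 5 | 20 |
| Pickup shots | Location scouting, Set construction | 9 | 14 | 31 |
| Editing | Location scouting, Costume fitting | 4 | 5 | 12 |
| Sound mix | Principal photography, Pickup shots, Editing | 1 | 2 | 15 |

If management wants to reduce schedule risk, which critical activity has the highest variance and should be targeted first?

Pickup shots

te_Location scouting = (2 + 4·3 + 4)/6 = 18/6 = 3; σ²_Location scouting = ((4−2)/6)² = 0.111
te_Set construction = (3 + 4·7 + 11)/6 = 42/6 = 7; σ²_Set construction = ((11−3)/6)² = 1.778
te_Costume fitting = (5 + 4·9 + 19)/6 = 60/6 = 10; σ²_Costume fitting = ((19−5)/6)² = 5.444
te_Principal photography = (2 + 4·5 + 20)/6 = 42/6 = 7; σ²_Principal photography = ((20−2)/6)² = 9.000
te_Pickup shots = (9 + 4·14 + 31)/6 = 96/6 = 16; σ²_Pickup shots = ((31−9)/6)² = 13.444
te_Editing = (4 + 4·5 + 12)/6 = 36/6 = 6; σ²_Editing = ((12−4)/6)² = 1.778
te_Sound mix = (1 + 4·2 + 15)/6 = 24/6 = 4; σ²_Sound mix = ((15−1)/6)² = 5.444

Forward pass:
ES_Location scouting = 0; EF_Location scouting = 3
ES_Set construction = 0; EF_Set construction = 7
ES_Costume fitting = 3; EF_Costume fitting = 3+10 = 13
ES_Principal photography = max(EF_Set construction=7, EF_Costume fitting=13) = 13; EF_Principal photography = 13+7 = 20
ES_Pickup shots = max(EF_Location scouting=3, EF_Set construction=7) = 7; EF_Pickup shots = 7+16 = 23
ES_Editing = max(EF_Location scouting=3, EF_Costume fitting=13) = 13; EF_Editing = 13+6 = 19
ES_Sound mix = max(EF_Principal photography=20, EF_Pickup shots=23, EF_Editing=19) = 23; EF_Sound mix = 23+4 = 27
Expected project duration μ = 27 days. Critical path: Set construction → Pickup shots → Sound mix.

Variances on critical path: σ²_Set construction=1.778, σ²_Pickup shots=13.444, σ²_Sound mix=5.444.
Largest is σ²_Pickup shots = 13.444.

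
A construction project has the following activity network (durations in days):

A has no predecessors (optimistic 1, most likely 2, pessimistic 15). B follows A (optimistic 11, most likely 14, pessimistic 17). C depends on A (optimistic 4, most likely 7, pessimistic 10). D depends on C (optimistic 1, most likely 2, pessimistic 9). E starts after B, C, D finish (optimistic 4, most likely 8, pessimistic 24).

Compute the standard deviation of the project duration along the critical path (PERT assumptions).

4.19 days

te_A = (1 + 4·2 + 15)/6 = 24/6 = 4; σ²_A = ((15−1)/6)² = 5.444
te_B = (11 + 4·14 + 17)/6 = 84/6 = 14; σ²_B = ((17−11)/6)² = 1.000
te_C = (4 + 4·7 + 10)/6 = 42/6 = 7; σ²_C = ((10−4)/6)² = 1.000
te_D = (1 + 4·2 + 9)/6 = 18/6 = 3; σ²_D = ((9−1)/6)² = 1.778
te_E = (4 + 4·8 + 24)/6 = 60/6 = 10; σ²_E = ((24−4)/6)² = 11.111

Forward pass:
ES_A = 0; EF_A = 4
ES_B = 4; EF_B = 4+14 = 18
ES_C = 4; EF_C = 4+7 = 11
ES_D = 11; EF_D = 11+3 = 14
ES_E = max(EF_B=18, EF_C=11, EF_D=14) = 18; EF_E = 18+10 = 28
Expected project duration μ = 28 days. Critical path: A → B → E.

Variance along critical path = 5.444 + 1.000 + 11.111 = 17.556
σ = √17.556 = 4.190 days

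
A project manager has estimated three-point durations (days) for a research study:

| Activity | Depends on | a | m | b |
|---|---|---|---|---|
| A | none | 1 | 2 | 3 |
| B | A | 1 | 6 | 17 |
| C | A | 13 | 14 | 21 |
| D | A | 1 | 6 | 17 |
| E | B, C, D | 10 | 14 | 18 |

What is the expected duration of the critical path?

te_A = (1 + 4·2 + 3)/6 = 12/6 = 2
te_B = (1 + 4·6 + 17)/6 = 42/6 = 7
te_C = (13 + 4·14 + 21)/6 = 90/6 = 15
te_D = (1 + 4·6 + 17)/6 = 42/6 = 7
te_E = (10 + 4·14 + 18)/6 = 84/6 = 14

Forward pass:
ES_A = 0; EF_A = 2
ES_B = 2; EF_B = 2+7 = 9
ES_C = 2; EF_C = 2+15 = 17
ES_D = 2; EF_D = 2+7 = 9
ES_E = max(EF_B=9, EF_C=17, EF_D=9) = 17; EF_E = 17+14 = 31
Expected project duration μ = 31 days. Critical path: A → C → E.

31 days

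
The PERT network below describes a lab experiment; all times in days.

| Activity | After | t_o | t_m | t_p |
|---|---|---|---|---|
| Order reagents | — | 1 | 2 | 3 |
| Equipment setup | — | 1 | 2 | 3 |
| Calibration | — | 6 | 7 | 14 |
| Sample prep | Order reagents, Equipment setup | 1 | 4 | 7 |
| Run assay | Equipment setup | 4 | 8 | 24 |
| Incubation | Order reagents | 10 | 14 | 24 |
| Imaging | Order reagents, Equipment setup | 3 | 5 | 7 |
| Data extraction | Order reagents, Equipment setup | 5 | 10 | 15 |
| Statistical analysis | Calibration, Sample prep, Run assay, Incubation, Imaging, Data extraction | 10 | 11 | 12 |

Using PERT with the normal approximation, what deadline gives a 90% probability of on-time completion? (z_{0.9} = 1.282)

31.1 days

te_Order reagents = (1 + 4·2 + 3)/6 = 12/6 = 2; σ²_Order reagents = ((3−1)/6)² = 0.111
te_Equipment setup = (1 + 4·2 + 3)/6 = 12/6 = 2; σ²_Equipment setup = ((3−1)/6)² = 0.111
te_Calibration = (6 + 4·7 + 14)/6 = 48/6 = 8; σ²_Calibration = ((14−6)/6)² = 1.778
te_Sample prep = (1 + 4·4 + 7)/6 = 24/6 = 4; σ²_Sample prep = ((7−1)/6)² = 1.000
te_Run assay = (4 + 4·8 + 24)/6 = 60/6 = 10; σ²_Run assay = ((24−4)/6)² = 11.111
te_Incubation = (10 + 4·14 + 24)/6 = 90/6 = 15; σ²_Incubation = ((24−10)/6)² = 5.444
te_Imaging = (3 + 4·5 + 7)/6 = 30/6 = 5; σ²_Imaging = ((7−3)/6)² = 0.444
te_Data extraction = (5 + 4·10 + 15)/6 = 60/6 = 10; σ²_Data extraction = ((15−5)/6)² = 2.778
te_Statistical analysis = (10 + 4·11 + 12)/6 = 66/6 = 11; σ²_Statistical analysis = ((12−10)/6)² = 0.111

Forward pass:
ES_Order reagents = 0; EF_Order reagents = 2
ES_Equipment setup = 0; EF_Equipment setup = 2
ES_Calibration = 0; EF_Calibration = 8
ES_Sample prep = max(EF_Order reagents=2, EF_Equipment setup=2) = 2; EF_Sample prep = 2+4 = 6
ES_Run assay = 2; EF_Run assay = 2+10 = 12
ES_Incubation = 2; EF_Incubation = 2+15 = 17
ES_Imaging = max(EF_Order reagents=2, EF_Equipment setup=2) = 2; EF_Imaging = 2+5 = 7
ES_Data extraction = max(EF_Order reagents=2, EF_Equipment setup=2) = 2; EF_Data extraction = 2+10 = 12
ES_Statistical analysis = max(EF_Calibration=8, EF_Sample prep=6, EF_Run assay=12, EF_Incubation=17, EF_Imaging=7, EF_Data extraction=12) = 17; EF_Statistical analysis = 17+11 = 28
Expected project duration μ = 28 days. Critical path: Order reagents → Incubation → Statistical analysis.

Variance along critical path = 0.111 + 5.444 + 0.111 = 5.667; σ = 2.380 days.
D = μ + z·σ = 28 + 1.282·2.380 = 31.1 days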